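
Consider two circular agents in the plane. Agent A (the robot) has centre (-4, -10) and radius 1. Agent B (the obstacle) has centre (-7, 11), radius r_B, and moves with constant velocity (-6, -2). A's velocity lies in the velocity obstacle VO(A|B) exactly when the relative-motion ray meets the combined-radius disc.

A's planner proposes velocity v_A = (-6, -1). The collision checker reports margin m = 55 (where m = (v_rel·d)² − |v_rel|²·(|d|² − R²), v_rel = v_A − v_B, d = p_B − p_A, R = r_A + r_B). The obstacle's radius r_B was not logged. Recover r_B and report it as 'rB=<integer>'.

m = 55
d = (-3, 21);  v_rel = (0, 1),  |v_rel|² = 1
v_rel×d = (0)·(21) − (1)·(-3) = 3
since m = R²·1 − 3²:  R² = (9 + 55) / 1 = 64
R = √64 = 8  ⇒  r_B = 8 − 1 = 7

rB=7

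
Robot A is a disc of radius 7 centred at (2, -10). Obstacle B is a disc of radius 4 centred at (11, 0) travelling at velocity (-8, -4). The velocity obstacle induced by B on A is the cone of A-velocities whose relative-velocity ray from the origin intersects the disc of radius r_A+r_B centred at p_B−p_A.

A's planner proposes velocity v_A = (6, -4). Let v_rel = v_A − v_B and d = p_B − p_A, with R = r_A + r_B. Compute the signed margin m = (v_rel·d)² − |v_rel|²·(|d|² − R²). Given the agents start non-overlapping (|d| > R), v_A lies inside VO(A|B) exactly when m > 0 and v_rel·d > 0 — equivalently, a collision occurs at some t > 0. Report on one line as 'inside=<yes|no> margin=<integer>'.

d = (9, 10),  |d|² = 181;  R = 7+4 = 11,  c = 181−11² = 60
v_rel = (14, 0),  |v_rel|² = 196;  v_rel·d = (14)·(9) + (0)·(10) = 126
196·t² − 252·t + 60 = 0  ⇒  m = 126² − 196·60 = 4116
m = 4116 > 0,  v_rel·d = 126 > 0  ⇒  inside

inside=yes margin=4116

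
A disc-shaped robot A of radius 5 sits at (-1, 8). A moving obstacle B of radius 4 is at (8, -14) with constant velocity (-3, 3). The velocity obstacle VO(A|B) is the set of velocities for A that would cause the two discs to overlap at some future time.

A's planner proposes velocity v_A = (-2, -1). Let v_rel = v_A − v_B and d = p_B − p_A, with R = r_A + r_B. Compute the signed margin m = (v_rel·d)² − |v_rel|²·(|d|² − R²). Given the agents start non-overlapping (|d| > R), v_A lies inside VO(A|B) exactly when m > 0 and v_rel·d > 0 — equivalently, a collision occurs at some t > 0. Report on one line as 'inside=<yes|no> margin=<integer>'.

d = (9, -22),  |d|² = 565;  R = 5+4 = 9,  c = 565−9² = 484
v_rel = (1, -4),  |v_rel|² = 17;  v_rel·d = (1)·(9) + (-4)·(-22) = 97
17·t² − 194·t + 484 = 0  ⇒  m = 97² − 17·484 = 1181
m = 1181 > 0,  v_rel·d = 97 > 0  ⇒  inside

inside=yes margin=1181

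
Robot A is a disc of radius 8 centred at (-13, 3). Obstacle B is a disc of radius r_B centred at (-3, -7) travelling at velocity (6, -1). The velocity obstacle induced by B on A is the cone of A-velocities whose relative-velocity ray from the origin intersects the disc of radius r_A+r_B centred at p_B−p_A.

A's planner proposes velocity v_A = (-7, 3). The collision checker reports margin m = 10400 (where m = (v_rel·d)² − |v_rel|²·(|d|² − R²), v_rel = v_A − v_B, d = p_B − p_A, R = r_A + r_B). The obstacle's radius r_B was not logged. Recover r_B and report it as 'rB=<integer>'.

m = 10400
d = (10, -10);  v_rel = (-13, 4),  |v_rel|² = 185
v_rel×d = (-13)·(-10) − (4)·(10) = 90
since m = R²·185 − 90²:  R² = (8100 + 10400) / 185 = 100
R = √100 = 10  ⇒  r_B = 10 − 8 = 2

rB=2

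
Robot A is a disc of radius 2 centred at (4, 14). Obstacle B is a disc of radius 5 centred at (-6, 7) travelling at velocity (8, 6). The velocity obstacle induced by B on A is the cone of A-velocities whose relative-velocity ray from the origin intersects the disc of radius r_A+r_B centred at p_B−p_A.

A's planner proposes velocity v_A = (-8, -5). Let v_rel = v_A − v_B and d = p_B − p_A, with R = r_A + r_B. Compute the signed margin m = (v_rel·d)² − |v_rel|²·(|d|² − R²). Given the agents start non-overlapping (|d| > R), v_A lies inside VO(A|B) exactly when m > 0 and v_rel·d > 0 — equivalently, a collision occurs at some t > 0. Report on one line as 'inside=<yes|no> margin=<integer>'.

d = (-10, -7),  |d|² = 149;  R = 2+5 = 7,  c = 149−7² = 100
v_rel = (-16, -11),  |v_rel|² = 377;  v_rel·d = (-16)·(-10) + (-11)·(-7) = 237
377·t² − 474·t + 100 = 0  ⇒  m = 237² − 377·100 = 18469
m = 18469 > 0,  v_rel·d = 237 > 0  ⇒  inside

inside=yes margin=18469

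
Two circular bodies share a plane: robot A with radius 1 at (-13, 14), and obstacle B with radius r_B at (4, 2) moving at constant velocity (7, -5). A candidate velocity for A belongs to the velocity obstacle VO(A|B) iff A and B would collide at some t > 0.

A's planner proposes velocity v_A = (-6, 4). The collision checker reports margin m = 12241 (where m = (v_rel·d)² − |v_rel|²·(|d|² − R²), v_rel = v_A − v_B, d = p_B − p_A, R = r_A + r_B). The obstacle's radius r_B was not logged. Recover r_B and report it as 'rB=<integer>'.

m = 12241
d = (17, -12);  v_rel = (-13, 9),  |v_rel|² = 250
v_rel×d = (-13)·(-12) − (9)·(17) = 3
since m = R²·250 − 3²:  R² = (9 + 12241) / 250 = 49
R = √49 = 7  ⇒  r_B = 7 − 1 = 6

rB=6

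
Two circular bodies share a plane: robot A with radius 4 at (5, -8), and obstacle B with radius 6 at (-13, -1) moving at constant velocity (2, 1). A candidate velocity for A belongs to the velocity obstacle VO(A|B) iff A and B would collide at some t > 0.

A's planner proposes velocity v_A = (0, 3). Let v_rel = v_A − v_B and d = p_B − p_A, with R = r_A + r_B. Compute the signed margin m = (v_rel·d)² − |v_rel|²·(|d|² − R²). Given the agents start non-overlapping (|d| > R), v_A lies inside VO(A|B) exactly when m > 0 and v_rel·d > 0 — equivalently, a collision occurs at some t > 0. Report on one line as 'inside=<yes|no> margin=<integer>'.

d = (-18, 7),  |d|² = 373;  R = 4+6 = 10,  c = 373−10² = 273
v_rel = (-2, 2),  |v_rel|² = 8;  v_rel·d = (-2)·(-18) + (2)·(7) = 50
8·t² − 100·t + 273 = 0  ⇒  m = 50² − 8·273 = 316
m = 316 > 0,  v_rel·d = 50 > 0  ⇒  inside

inside=yes margin=316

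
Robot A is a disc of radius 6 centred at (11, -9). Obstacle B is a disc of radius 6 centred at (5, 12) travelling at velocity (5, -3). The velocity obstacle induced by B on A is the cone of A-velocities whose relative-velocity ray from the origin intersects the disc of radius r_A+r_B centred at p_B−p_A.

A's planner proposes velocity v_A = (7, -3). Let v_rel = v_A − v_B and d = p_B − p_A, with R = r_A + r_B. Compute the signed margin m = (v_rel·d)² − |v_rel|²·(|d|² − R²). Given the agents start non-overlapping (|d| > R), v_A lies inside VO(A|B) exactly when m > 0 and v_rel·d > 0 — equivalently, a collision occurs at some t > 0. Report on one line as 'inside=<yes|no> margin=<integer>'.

d = (-6, 21),  |d|² = 477;  R = 6+6 = 12,  c = 477−12² = 333
v_rel = (2, 0),  |v_rel|² = 4;  v_rel·d = (2)·(-6) + (0)·(21) = -12
4·t² + 24·t + 333 = 0  ⇒  m = (-12)² − 4·333 = -1188
m = -1188 < 0,  v_rel·d = -12 < 0  ⇒  outside

inside=no margin=-1188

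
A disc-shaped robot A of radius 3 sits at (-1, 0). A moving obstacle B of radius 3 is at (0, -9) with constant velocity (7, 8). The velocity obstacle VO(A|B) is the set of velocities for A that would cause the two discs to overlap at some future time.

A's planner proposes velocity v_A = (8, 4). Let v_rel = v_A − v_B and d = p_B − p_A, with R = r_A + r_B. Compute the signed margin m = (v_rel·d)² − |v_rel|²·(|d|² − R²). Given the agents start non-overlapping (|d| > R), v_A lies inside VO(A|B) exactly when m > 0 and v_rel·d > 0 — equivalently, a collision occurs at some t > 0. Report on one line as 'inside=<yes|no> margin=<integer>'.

d = (1, -9),  |d|² = 82;  R = 3+3 = 6,  c = 82−6² = 46
v_rel = (1, -4),  |v_rel|² = 17;  v_rel·d = (1)·(1) + (-4)·(-9) = 37
17·t² − 74·t + 46 = 0  ⇒  m = 37² − 17·46 = 587
m = 587 > 0,  v_rel·d = 37 > 0  ⇒  inside

inside=yes margin=587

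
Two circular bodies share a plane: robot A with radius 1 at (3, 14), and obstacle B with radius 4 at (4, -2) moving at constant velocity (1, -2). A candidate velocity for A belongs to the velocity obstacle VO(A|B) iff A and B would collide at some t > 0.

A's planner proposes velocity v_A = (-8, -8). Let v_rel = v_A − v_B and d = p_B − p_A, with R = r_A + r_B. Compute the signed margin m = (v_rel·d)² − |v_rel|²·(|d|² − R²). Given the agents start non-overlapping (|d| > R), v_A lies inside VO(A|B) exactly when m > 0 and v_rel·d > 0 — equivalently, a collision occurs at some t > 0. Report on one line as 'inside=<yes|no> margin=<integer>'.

d = (1, -16),  |d|² = 257;  R = 1+4 = 5,  c = 257−5² = 232
v_rel = (-9, -6),  |v_rel|² = 117;  v_rel·d = (-9)·(1) + (-6)·(-16) = 87
117·t² − 174·t + 232 = 0  ⇒  m = 87² − 117·232 = -19575
m = -19575 < 0,  v_rel·d = 87 > 0  ⇒  outside

inside=no margin=-19575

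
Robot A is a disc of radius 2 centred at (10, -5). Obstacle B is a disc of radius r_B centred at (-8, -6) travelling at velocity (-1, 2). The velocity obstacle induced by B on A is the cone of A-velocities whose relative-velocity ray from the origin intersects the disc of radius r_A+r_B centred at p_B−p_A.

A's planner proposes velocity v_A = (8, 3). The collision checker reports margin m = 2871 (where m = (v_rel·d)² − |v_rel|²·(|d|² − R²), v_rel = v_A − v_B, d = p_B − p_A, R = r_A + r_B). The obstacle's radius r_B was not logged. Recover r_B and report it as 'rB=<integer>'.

m = 2871
d = (-18, -1);  v_rel = (9, 1),  |v_rel|² = 82
v_rel×d = (9)·(-1) − (1)·(-18) = 9
since m = R²·82 − 9²:  R² = (81 + 2871) / 82 = 36
R = √36 = 6  ⇒  r_B = 6 − 2 = 4

rB=4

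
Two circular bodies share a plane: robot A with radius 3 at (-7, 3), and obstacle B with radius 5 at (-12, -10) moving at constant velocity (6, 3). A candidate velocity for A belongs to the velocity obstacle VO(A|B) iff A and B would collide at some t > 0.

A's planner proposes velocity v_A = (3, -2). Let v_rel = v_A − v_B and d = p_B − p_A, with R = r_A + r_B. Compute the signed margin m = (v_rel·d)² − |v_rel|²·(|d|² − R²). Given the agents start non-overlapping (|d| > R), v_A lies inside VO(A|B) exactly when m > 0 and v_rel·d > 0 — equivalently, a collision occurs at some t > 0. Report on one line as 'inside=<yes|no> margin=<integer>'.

d = (-5, -13),  |d|² = 194;  R = 3+5 = 8,  c = 194−8² = 130
v_rel = (-3, -5),  |v_rel|² = 34;  v_rel·d = (-3)·(-5) + (-5)·(-13) = 80
34·t² − 160·t + 130 = 0  ⇒  m = 80² − 34·130 = 1980
m = 1980 > 0,  v_rel·d = 80 > 0  ⇒  inside

inside=yes margin=1980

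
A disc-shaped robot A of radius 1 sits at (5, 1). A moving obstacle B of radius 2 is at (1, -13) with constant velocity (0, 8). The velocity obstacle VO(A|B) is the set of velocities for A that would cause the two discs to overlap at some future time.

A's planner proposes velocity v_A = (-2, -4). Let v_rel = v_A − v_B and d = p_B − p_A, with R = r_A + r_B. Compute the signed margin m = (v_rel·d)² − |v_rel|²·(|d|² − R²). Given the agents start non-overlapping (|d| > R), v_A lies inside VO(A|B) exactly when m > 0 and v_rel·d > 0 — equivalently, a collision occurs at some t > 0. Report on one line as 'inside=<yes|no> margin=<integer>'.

d = (-4, -14),  |d|² = 212;  R = 1+2 = 3,  c = 212−3² = 203
v_rel = (-2, -12),  |v_rel|² = 148;  v_rel·d = (-2)·(-4) + (-12)·(-14) = 176
148·t² − 352·t + 203 = 0  ⇒  m = 176² − 148·203 = 932
m = 932 > 0,  v_rel·d = 176 > 0  ⇒  inside

inside=yes margin=932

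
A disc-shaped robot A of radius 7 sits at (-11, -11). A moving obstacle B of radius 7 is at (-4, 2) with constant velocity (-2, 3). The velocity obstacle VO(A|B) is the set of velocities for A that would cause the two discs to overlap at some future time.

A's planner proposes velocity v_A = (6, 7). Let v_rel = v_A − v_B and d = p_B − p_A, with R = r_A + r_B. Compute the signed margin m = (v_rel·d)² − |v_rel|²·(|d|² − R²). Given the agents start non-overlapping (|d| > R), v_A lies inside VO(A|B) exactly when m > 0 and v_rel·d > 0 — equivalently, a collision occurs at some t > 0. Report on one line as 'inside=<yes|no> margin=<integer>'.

d = (7, 13),  |d|² = 218;  R = 7+7 = 14,  c = 218−14² = 22
v_rel = (8, 4),  |v_rel|² = 80;  v_rel·d = (8)·(7) + (4)·(13) = 108
80·t² − 216·t + 22 = 0  ⇒  m = 108² − 80·22 = 9904
m = 9904 > 0,  v_rel·d = 108 > 0  ⇒  inside

inside=yes margin=9904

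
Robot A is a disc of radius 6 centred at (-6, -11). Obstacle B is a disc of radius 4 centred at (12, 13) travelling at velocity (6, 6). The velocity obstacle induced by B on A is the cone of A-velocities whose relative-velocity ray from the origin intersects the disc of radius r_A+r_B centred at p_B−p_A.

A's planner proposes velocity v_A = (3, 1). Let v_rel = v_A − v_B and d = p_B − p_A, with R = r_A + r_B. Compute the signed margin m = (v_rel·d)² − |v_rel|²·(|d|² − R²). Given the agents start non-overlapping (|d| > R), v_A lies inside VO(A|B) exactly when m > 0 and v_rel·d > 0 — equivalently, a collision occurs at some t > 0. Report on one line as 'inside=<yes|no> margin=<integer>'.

d = (18, 24),  |d|² = 900;  R = 6+4 = 10,  c = 900−10² = 800
v_rel = (-3, -5),  |v_rel|² = 34;  v_rel·d = (-3)·(18) + (-5)·(24) = -174
34·t² + 348·t + 800 = 0  ⇒  m = (-174)² − 34·800 = 3076
m = 3076 > 0,  v_rel·d = -174 < 0  ⇒  outside

inside=no margin=3076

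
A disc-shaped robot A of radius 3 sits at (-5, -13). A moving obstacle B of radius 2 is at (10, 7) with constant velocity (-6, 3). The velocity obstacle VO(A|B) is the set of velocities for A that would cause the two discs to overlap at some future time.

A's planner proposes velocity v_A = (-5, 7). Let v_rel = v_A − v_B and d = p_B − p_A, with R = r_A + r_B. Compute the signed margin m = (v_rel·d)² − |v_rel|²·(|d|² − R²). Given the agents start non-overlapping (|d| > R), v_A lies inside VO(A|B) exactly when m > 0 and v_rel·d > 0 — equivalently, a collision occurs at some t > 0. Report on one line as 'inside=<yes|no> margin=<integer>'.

d = (15, 20),  |d|² = 625;  R = 3+2 = 5,  c = 625−5² = 600
v_rel = (1, 4),  |v_rel|² = 17;  v_rel·d = (1)·(15) + (4)·(20) = 95
17·t² − 190·t + 600 = 0  ⇒  m = 95² − 17·600 = -1175
m = -1175 < 0,  v_rel·d = 95 > 0  ⇒  outside

inside=no margin=-1175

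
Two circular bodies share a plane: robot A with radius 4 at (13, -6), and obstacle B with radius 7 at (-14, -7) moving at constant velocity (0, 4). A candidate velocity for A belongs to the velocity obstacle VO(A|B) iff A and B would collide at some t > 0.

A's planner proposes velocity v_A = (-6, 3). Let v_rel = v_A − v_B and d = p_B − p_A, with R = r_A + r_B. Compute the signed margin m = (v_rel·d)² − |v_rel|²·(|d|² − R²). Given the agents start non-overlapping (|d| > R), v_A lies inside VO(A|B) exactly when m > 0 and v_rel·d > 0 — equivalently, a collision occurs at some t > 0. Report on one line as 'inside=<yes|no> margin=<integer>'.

d = (-27, -1),  |d|² = 730;  R = 4+7 = 11,  c = 730−11² = 609
v_rel = (-6, -1),  |v_rel|² = 37;  v_rel·d = (-6)·(-27) + (-1)·(-1) = 163
37·t² − 326·t + 609 = 0  ⇒  m = 163² − 37·609 = 4036
m = 4036 > 0,  v_rel·d = 163 > 0  ⇒  inside

inside=yes margin=4036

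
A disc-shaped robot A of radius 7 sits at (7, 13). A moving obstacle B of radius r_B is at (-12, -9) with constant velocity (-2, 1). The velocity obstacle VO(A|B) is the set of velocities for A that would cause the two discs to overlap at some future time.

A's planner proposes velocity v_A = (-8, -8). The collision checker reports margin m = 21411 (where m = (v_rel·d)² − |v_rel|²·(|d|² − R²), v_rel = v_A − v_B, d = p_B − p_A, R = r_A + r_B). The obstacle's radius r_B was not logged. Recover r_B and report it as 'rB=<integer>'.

m = 21411
d = (-19, -22);  v_rel = (-6, -9),  |v_rel|² = 117
v_rel×d = (-6)·(-22) − (-9)·(-19) = -39
since m = R²·117 − (-39)²:  R² = (1521 + 21411) / 117 = 196
R = √196 = 14  ⇒  r_B = 14 − 7 = 7

rB=7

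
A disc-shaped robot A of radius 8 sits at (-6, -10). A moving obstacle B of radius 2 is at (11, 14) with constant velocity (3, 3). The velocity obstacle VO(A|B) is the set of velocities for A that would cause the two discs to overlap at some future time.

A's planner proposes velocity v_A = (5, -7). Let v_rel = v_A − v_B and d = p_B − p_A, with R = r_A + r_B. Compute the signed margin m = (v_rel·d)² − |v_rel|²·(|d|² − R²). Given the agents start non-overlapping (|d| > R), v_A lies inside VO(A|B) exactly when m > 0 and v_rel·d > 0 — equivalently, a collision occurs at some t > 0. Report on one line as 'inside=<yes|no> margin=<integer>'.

d = (17, 24),  |d|² = 865;  R = 8+2 = 10,  c = 865−10² = 765
v_rel = (2, -10),  |v_rel|² = 104;  v_rel·d = (2)·(17) + (-10)·(24) = -206
104·t² + 412·t + 765 = 0  ⇒  m = (-206)² − 104·765 = -37124
m = -37124 < 0,  v_rel·d = -206 < 0  ⇒  outside

inside=no margin=-37124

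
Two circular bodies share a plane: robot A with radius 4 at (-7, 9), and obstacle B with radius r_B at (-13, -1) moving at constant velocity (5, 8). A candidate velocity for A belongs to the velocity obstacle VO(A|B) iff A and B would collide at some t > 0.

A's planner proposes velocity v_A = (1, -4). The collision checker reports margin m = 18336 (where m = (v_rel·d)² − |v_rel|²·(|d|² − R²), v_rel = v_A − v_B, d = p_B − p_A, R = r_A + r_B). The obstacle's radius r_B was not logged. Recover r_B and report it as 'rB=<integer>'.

m = 18336
d = (-6, -10);  v_rel = (-4, -12),  |v_rel|² = 160
v_rel×d = (-4)·(-10) − (-12)·(-6) = -32
since m = R²·160 − (-32)²:  R² = (1024 + 18336) / 160 = 121
R = √121 = 11  ⇒  r_B = 11 − 4 = 7

rB=7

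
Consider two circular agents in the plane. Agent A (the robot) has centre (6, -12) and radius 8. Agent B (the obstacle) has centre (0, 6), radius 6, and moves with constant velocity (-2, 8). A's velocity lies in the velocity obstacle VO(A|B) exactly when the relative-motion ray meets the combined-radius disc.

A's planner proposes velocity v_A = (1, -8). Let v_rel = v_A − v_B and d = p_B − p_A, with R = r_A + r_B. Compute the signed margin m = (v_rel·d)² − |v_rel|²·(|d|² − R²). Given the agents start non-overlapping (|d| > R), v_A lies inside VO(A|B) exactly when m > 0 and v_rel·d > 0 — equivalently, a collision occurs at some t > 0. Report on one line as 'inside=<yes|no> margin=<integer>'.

d = (-6, 18),  |d|² = 360;  R = 8+6 = 14,  c = 360−14² = 164
v_rel = (3, -16),  |v_rel|² = 265;  v_rel·d = (3)·(-6) + (-16)·(18) = -306
265·t² + 612·t + 164 = 0  ⇒  m = (-306)² − 265·164 = 50176
m = 50176 > 0,  v_rel·d = -306 < 0  ⇒  outside

inside=no margin=50176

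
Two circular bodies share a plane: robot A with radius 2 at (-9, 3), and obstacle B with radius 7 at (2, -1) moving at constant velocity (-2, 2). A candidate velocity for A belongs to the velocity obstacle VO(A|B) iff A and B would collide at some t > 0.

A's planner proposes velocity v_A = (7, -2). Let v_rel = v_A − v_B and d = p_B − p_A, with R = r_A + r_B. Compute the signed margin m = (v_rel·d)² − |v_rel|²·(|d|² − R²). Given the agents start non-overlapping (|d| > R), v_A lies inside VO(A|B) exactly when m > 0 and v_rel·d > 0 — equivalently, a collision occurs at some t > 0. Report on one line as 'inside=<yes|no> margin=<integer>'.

d = (11, -4),  |d|² = 137;  R = 2+7 = 9,  c = 137−9² = 56
v_rel = (9, -4),  |v_rel|² = 97;  v_rel·d = (9)·(11) + (-4)·(-4) = 115
97·t² − 230·t + 56 = 0  ⇒  m = 115² − 97·56 = 7793
m = 7793 > 0,  v_rel·d = 115 > 0  ⇒  inside

inside=yes margin=7793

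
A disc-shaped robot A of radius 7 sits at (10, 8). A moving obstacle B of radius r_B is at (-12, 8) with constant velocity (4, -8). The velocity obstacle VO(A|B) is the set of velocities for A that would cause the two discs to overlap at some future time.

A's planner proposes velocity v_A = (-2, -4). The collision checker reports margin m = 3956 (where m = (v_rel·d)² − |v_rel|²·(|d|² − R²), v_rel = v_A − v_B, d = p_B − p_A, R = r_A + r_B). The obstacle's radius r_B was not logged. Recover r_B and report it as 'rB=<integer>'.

m = 3956
d = (-22, 0);  v_rel = (-6, 4),  |v_rel|² = 52
v_rel×d = (-6)·(0) − (4)·(-22) = 88
since m = R²·52 − 88²:  R² = (7744 + 3956) / 52 = 225
R = √225 = 15  ⇒  r_B = 15 − 7 = 8

rB=8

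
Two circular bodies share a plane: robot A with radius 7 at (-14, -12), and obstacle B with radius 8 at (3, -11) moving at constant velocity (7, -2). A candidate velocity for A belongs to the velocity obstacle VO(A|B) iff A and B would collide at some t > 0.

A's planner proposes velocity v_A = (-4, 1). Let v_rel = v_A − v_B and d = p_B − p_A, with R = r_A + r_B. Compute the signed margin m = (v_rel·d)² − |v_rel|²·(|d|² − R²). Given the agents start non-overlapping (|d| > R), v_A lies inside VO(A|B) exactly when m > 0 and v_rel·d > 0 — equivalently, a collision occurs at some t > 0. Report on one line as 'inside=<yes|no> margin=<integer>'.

d = (17, 1),  |d|² = 290;  R = 7+8 = 15,  c = 290−15² = 65
v_rel = (-11, 3),  |v_rel|² = 130;  v_rel·d = (-11)·(17) + (3)·(1) = -184
130·t² + 368·t + 65 = 0  ⇒  m = (-184)² − 130·65 = 25406
m = 25406 > 0,  v_rel·d = -184 < 0  ⇒  outside

inside=no margin=25406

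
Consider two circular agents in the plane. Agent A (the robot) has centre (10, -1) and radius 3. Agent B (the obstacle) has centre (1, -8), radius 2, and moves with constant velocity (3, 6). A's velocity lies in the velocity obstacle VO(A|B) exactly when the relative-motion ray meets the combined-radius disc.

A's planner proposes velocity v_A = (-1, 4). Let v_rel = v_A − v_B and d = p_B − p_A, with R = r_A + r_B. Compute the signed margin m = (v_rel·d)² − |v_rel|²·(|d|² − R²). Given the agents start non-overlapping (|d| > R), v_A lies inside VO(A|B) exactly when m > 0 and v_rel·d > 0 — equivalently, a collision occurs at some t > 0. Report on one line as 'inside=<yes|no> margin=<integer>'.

d = (-9, -7),  |d|² = 130;  R = 3+2 = 5,  c = 130−5² = 105
v_rel = (-4, -2),  |v_rel|² = 20;  v_rel·d = (-4)·(-9) + (-2)·(-7) = 50
20·t² − 100·t + 105 = 0  ⇒  m = 50² − 20·105 = 400
m = 400 > 0,  v_rel·d = 50 > 0  ⇒  inside

inside=yes margin=400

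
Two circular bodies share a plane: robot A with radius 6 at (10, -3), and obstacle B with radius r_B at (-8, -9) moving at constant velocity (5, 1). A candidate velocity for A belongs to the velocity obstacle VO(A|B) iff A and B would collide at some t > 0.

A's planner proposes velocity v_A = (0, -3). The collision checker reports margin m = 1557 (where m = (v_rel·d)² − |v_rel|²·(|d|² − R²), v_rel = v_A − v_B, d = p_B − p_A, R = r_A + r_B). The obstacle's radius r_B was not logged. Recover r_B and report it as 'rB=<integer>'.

m = 1557
d = (-18, -6);  v_rel = (-5, -4),  |v_rel|² = 41
v_rel×d = (-5)·(-6) − (-4)·(-18) = -42
since m = R²·41 − (-42)²:  R² = (1764 + 1557) / 41 = 81
R = √81 = 9  ⇒  r_B = 9 − 6 = 3

rB=3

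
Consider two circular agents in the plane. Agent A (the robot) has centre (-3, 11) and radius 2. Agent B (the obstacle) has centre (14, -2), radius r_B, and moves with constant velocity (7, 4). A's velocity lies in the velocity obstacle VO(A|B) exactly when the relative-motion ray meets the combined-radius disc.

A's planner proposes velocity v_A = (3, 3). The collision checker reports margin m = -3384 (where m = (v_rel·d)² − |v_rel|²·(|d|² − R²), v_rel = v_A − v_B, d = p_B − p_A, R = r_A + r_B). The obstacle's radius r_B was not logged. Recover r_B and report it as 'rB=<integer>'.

m = -3384
d = (17, -13);  v_rel = (-4, -1),  |v_rel|² = 17
v_rel×d = (-4)·(-13) − (-1)·(17) = 69
since m = R²·17 − 69²:  R² = (4761 + -3384) / 17 = 81
R = √81 = 9  ⇒  r_B = 9 − 2 = 7

rB=7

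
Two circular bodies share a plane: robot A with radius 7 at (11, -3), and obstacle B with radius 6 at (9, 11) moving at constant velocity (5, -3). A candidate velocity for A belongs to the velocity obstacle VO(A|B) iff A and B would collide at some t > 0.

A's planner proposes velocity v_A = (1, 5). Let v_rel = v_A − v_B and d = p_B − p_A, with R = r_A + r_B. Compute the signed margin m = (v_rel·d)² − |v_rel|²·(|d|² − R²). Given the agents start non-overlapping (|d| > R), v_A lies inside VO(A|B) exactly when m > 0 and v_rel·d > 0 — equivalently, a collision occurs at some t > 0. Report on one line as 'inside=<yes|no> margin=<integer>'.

d = (-2, 14),  |d|² = 200;  R = 7+6 = 13,  c = 200−13² = 31
v_rel = (-4, 8),  |v_rel|² = 80;  v_rel·d = (-4)·(-2) + (8)·(14) = 120
80·t² − 240·t + 31 = 0  ⇒  m = 120² − 80·31 = 11920
m = 11920 > 0,  v_rel·d = 120 > 0  ⇒  inside

inside=yes margin=11920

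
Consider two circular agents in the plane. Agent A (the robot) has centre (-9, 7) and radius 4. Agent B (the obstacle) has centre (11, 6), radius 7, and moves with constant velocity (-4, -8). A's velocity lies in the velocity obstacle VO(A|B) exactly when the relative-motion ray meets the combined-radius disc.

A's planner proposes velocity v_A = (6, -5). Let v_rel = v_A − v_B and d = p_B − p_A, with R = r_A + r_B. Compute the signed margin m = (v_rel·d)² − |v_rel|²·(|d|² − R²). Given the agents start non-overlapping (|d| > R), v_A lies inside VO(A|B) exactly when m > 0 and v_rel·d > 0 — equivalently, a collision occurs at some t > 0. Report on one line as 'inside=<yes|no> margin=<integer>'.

d = (20, -1),  |d|² = 401;  R = 4+7 = 11,  c = 401−11² = 280
v_rel = (10, 3),  |v_rel|² = 109;  v_rel·d = (10)·(20) + (3)·(-1) = 197
109·t² − 394·t + 280 = 0  ⇒  m = 197² − 109·280 = 8289
m = 8289 > 0,  v_rel·d = 197 > 0  ⇒  inside

inside=yes margin=8289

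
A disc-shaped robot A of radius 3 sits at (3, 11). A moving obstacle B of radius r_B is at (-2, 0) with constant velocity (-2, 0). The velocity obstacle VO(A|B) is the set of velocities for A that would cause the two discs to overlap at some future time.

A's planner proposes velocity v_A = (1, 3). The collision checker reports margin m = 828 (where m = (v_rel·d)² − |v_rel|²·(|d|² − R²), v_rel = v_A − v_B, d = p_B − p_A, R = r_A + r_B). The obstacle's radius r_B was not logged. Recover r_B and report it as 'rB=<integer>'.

m = 828
d = (-5, -11);  v_rel = (3, 3),  |v_rel|² = 18
v_rel×d = (3)·(-11) − (3)·(-5) = -18
since m = R²·18 − (-18)²:  R² = (324 + 828) / 18 = 64
R = √64 = 8  ⇒  r_B = 8 − 3 = 5

rB=5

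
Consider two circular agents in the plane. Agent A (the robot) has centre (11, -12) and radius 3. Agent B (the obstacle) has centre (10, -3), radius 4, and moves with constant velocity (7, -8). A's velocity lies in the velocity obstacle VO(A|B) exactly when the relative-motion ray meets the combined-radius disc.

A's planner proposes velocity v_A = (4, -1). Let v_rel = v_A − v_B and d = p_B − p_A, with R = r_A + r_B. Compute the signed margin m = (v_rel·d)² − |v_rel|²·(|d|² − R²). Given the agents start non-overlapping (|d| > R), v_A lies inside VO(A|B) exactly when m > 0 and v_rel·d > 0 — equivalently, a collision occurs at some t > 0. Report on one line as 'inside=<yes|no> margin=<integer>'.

d = (-1, 9),  |d|² = 82;  R = 3+4 = 7,  c = 82−7² = 33
v_rel = (-3, 7),  |v_rel|² = 58;  v_rel·d = (-3)·(-1) + (7)·(9) = 66
58·t² − 132·t + 33 = 0  ⇒  m = 66² − 58·33 = 2442
m = 2442 > 0,  v_rel·d = 66 > 0  ⇒  inside

inside=yes margin=2442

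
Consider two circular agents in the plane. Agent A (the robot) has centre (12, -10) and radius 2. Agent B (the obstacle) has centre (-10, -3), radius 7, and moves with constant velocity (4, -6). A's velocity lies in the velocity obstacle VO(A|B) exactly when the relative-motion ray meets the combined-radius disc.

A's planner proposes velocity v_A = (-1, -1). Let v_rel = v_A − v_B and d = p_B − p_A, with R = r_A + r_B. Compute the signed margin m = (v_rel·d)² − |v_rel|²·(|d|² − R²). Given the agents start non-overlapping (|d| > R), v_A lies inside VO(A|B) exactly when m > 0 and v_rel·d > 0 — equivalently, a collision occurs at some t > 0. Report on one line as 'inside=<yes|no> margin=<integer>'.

d = (-22, 7),  |d|² = 533;  R = 2+7 = 9,  c = 533−9² = 452
v_rel = (-5, 5),  |v_rel|² = 50;  v_rel·d = (-5)·(-22) + (5)·(7) = 145
50·t² − 290·t + 452 = 0  ⇒  m = 145² − 50·452 = -1575
m = -1575 < 0,  v_rel·d = 145 > 0  ⇒  outside

inside=no margin=-1575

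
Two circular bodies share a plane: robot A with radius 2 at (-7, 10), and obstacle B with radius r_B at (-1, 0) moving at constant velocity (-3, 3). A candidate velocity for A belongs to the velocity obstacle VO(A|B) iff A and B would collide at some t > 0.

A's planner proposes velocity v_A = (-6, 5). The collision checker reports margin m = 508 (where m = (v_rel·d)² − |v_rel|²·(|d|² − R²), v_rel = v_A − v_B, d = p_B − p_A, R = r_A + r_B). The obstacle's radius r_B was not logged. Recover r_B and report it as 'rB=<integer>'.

m = 508
d = (6, -10);  v_rel = (-3, 2),  |v_rel|² = 13
v_rel×d = (-3)·(-10) − (2)·(6) = 18
since m = R²·13 − 18²:  R² = (324 + 508) / 13 = 64
R = √64 = 8  ⇒  r_B = 8 − 2 = 6

rB=6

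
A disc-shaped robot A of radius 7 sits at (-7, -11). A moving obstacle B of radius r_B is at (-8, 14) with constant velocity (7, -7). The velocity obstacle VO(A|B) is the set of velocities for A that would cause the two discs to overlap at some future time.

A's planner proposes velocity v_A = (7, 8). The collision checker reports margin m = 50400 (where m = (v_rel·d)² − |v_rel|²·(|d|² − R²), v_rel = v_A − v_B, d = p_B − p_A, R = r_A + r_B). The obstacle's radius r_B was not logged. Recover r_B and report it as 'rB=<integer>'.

m = 50400
d = (-1, 25);  v_rel = (0, 15),  |v_rel|² = 225
v_rel×d = (0)·(25) − (15)·(-1) = 15
since m = R²·225 − 15²:  R² = (225 + 50400) / 225 = 225
R = √225 = 15  ⇒  r_B = 15 − 7 = 8

rB=8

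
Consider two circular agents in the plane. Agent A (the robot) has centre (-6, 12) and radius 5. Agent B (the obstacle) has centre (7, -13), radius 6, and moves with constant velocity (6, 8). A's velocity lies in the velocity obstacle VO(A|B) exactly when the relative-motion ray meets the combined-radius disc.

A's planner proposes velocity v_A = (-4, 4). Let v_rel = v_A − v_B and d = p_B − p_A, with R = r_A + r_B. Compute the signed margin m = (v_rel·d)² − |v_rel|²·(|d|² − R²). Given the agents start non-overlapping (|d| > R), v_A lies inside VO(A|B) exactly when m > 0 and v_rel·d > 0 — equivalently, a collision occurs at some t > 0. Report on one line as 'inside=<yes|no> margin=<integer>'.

d = (13, -25),  |d|² = 794;  R = 5+6 = 11,  c = 794−11² = 673
v_rel = (-10, -4),  |v_rel|² = 116;  v_rel·d = (-10)·(13) + (-4)·(-25) = -30
116·t² + 60·t + 673 = 0  ⇒  m = (-30)² − 116·673 = -77168
m = -77168 < 0,  v_rel·d = -30 < 0  ⇒  outside

inside=no margin=-77168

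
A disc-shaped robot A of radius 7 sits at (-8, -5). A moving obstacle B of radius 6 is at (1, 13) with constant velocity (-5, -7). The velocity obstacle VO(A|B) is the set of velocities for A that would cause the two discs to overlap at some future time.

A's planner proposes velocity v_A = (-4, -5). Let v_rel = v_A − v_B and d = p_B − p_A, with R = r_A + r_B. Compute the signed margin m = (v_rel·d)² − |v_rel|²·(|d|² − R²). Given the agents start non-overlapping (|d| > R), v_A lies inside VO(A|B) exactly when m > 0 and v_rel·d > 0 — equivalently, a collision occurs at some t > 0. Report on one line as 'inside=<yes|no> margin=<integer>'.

d = (9, 18),  |d|² = 405;  R = 7+6 = 13,  c = 405−13² = 236
v_rel = (1, 2),  |v_rel|² = 5;  v_rel·d = (1)·(9) + (2)·(18) = 45
5·t² − 90·t + 236 = 0  ⇒  m = 45² − 5·236 = 845
m = 845 > 0,  v_rel·d = 45 > 0  ⇒  inside

inside=yes margin=845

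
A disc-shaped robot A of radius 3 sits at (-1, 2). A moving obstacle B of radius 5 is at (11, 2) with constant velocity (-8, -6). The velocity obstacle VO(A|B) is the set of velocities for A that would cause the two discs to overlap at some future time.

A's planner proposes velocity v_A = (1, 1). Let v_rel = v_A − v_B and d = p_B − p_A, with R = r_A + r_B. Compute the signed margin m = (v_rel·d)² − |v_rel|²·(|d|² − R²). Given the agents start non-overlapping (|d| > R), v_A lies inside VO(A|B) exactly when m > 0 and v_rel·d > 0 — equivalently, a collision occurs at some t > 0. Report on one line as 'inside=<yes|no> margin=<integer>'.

d = (12, 0),  |d|² = 144;  R = 3+5 = 8,  c = 144−8² = 80
v_rel = (9, 7),  |v_rel|² = 130;  v_rel·d = (9)·(12) + (7)·(0) = 108
130·t² − 216·t + 80 = 0  ⇒  m = 108² − 130·80 = 1264
m = 1264 > 0,  v_rel·d = 108 > 0  ⇒  inside

inside=yes margin=1264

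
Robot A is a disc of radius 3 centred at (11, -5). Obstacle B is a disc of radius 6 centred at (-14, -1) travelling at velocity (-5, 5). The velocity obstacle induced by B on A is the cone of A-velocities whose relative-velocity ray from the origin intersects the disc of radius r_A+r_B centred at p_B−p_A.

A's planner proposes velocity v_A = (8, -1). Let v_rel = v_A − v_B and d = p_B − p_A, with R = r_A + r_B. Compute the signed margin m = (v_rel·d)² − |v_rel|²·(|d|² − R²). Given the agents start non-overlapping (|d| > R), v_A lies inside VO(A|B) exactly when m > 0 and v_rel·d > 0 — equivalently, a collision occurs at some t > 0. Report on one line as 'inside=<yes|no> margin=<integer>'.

d = (-25, 4),  |d|² = 641;  R = 3+6 = 9,  c = 641−9² = 560
v_rel = (13, -6),  |v_rel|² = 205;  v_rel·d = (13)·(-25) + (-6)·(4) = -349
205·t² + 698·t + 560 = 0  ⇒  m = (-349)² − 205·560 = 7001
m = 7001 > 0,  v_rel·d = -349 < 0  ⇒  outside

inside=no margin=7001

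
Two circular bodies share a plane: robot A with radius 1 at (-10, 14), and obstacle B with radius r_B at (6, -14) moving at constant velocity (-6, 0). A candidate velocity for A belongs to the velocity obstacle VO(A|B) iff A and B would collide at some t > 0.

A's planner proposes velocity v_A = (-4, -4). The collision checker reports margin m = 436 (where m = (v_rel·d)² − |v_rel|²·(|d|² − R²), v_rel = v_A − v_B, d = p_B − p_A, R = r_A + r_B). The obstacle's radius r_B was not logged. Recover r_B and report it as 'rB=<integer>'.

m = 436
d = (16, -28);  v_rel = (2, -4),  |v_rel|² = 20
v_rel×d = (2)·(-28) − (-4)·(16) = 8
since m = R²·20 − 8²:  R² = (64 + 436) / 20 = 25
R = √25 = 5  ⇒  r_B = 5 − 1 = 4

rB=4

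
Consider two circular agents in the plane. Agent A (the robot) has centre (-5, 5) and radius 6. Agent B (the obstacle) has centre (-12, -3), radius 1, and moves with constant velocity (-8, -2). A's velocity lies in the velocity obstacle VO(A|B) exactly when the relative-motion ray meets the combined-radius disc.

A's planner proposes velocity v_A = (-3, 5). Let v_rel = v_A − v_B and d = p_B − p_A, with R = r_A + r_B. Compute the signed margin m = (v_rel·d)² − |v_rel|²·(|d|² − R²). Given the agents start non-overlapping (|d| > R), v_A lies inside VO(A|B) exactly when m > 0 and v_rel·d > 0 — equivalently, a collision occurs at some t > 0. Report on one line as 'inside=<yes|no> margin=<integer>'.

d = (-7, -8),  |d|² = 113;  R = 6+1 = 7,  c = 113−7² = 64
v_rel = (5, 7),  |v_rel|² = 74;  v_rel·d = (5)·(-7) + (7)·(-8) = -91
74·t² + 182·t + 64 = 0  ⇒  m = (-91)² − 74·64 = 3545
m = 3545 > 0,  v_rel·d = -91 < 0  ⇒  outside

inside=no margin=3545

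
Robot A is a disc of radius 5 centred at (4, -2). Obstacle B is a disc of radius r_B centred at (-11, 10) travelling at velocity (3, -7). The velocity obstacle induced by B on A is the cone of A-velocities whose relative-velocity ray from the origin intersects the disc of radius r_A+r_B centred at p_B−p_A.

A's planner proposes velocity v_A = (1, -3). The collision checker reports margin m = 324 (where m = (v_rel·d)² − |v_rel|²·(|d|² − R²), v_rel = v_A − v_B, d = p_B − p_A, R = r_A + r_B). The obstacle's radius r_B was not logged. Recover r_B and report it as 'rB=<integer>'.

m = 324
d = (-15, 12);  v_rel = (-2, 4),  |v_rel|² = 20
v_rel×d = (-2)·(12) − (4)·(-15) = 36
since m = R²·20 − 36²:  R² = (1296 + 324) / 20 = 81
R = √81 = 9  ⇒  r_B = 9 − 5 = 4

rB=4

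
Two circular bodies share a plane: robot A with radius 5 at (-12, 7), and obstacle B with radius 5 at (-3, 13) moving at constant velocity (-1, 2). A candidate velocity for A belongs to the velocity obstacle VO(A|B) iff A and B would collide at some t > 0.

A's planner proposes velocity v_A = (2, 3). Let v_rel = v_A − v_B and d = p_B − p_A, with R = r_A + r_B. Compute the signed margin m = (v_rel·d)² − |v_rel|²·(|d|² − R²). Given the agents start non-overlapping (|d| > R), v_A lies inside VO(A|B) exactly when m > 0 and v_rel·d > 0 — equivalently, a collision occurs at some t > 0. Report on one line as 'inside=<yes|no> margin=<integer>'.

d = (9, 6),  |d|² = 117;  R = 5+5 = 10,  c = 117−10² = 17
v_rel = (3, 1),  |v_rel|² = 10;  v_rel·d = (3)·(9) + (1)·(6) = 33
10·t² − 66·t + 17 = 0  ⇒  m = 33² − 10·17 = 919
m = 919 > 0,  v_rel·d = 33 > 0  ⇒  inside

inside=yes margin=919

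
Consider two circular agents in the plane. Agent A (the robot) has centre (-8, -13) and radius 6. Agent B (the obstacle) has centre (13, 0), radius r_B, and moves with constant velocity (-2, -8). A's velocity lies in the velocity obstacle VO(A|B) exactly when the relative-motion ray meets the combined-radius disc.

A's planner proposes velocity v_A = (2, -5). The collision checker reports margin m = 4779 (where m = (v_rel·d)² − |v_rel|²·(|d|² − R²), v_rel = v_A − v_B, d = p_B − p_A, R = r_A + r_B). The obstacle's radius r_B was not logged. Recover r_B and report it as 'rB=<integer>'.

m = 4779
d = (21, 13);  v_rel = (4, 3),  |v_rel|² = 25
v_rel×d = (4)·(13) − (3)·(21) = -11
since m = R²·25 − (-11)²:  R² = (121 + 4779) / 25 = 196
R = √196 = 14  ⇒  r_B = 14 − 6 = 8

rB=8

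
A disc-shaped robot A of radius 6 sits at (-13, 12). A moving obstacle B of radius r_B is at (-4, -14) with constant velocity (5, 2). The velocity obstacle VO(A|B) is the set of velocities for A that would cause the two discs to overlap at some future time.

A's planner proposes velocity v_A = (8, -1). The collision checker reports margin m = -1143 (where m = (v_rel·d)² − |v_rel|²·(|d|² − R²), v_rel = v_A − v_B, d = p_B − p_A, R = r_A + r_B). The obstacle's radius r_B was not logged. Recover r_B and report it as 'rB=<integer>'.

m = -1143
d = (9, -26);  v_rel = (3, -3),  |v_rel|² = 18
v_rel×d = (3)·(-26) − (-3)·(9) = -51
since m = R²·18 − (-51)²:  R² = (2601 + -1143) / 18 = 81
R = √81 = 9  ⇒  r_B = 9 − 6 = 3

rB=3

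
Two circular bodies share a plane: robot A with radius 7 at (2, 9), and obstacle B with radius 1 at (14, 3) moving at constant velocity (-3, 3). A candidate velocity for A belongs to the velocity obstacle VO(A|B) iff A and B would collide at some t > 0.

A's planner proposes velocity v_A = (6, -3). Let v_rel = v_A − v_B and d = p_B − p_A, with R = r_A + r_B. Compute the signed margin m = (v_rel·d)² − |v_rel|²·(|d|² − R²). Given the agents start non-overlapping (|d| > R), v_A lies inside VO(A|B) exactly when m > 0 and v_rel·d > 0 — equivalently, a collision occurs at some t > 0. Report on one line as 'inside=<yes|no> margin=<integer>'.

d = (12, -6),  |d|² = 180;  R = 7+1 = 8,  c = 180−8² = 116
v_rel = (9, -6),  |v_rel|² = 117;  v_rel·d = (9)·(12) + (-6)·(-6) = 144
117·t² − 288·t + 116 = 0  ⇒  m = 144² − 117·116 = 7164
m = 7164 > 0,  v_rel·d = 144 > 0  ⇒  inside

inside=yes margin=7164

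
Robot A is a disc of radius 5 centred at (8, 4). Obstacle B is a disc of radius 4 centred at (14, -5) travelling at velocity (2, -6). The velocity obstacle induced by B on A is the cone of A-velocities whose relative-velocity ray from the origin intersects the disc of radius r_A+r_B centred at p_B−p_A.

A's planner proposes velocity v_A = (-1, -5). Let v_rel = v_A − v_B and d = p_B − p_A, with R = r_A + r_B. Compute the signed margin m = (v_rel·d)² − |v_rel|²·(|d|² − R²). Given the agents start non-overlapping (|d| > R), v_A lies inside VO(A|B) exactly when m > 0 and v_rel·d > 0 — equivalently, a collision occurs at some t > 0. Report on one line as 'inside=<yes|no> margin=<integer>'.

d = (6, -9),  |d|² = 117;  R = 5+4 = 9,  c = 117−9² = 36
v_rel = (-3, 1),  |v_rel|² = 10;  v_rel·d = (-3)·(6) + (1)·(-9) = -27
10·t² + 54·t + 36 = 0  ⇒  m = (-27)² − 10·36 = 369
m = 369 > 0,  v_rel·d = -27 < 0  ⇒  outside

inside=no margin=369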